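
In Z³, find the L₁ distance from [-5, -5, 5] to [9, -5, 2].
17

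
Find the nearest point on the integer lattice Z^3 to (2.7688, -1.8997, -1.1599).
(3, -2, -1)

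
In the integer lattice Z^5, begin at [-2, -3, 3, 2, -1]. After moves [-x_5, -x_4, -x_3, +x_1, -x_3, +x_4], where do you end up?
(-1, -3, 1, 2, -2)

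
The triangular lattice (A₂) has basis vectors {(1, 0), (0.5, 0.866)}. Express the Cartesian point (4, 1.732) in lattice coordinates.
3b₁ + 2b₂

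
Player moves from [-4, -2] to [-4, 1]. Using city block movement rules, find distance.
3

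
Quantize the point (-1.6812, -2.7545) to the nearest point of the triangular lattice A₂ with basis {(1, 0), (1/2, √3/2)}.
(-1.5, -2.598)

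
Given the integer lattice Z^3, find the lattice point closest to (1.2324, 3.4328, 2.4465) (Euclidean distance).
(1, 3, 2)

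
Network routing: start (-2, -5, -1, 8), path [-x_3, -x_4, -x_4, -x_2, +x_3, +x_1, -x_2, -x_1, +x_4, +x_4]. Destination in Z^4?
(-2, -7, -1, 8)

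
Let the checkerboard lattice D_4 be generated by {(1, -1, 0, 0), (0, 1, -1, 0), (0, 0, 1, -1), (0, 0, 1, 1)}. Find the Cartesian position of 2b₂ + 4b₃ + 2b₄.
(0, 2, 4, -2)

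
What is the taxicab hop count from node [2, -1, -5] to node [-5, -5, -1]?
15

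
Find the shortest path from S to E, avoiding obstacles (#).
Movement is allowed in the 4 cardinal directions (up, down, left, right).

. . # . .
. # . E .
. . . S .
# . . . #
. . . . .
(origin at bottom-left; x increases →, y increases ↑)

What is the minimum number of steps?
1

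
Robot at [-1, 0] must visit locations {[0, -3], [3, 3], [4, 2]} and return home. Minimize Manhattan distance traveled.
22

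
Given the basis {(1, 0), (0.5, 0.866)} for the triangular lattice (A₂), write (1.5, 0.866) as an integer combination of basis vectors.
b₁ + b₂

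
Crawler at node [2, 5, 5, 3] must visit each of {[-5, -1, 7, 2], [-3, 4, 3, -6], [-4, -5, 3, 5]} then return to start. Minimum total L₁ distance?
66
(one optimal route: (2, 5, 5, 3) → (-5, -1, 7, 2) → (-4, -5, 3, 5) → (-3, 4, 3, -6) → (2, 5, 5, 3))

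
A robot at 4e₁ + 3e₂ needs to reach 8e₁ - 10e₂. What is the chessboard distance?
13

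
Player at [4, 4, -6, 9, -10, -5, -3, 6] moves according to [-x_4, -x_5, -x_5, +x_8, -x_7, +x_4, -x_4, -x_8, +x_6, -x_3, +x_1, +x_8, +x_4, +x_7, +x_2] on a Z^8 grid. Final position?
(5, 5, -7, 9, -12, -4, -3, 7)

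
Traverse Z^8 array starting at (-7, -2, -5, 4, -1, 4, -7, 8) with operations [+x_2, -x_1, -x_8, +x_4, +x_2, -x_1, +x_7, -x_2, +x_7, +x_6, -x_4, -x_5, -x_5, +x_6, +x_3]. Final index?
(-9, -1, -4, 4, -3, 6, -5, 7)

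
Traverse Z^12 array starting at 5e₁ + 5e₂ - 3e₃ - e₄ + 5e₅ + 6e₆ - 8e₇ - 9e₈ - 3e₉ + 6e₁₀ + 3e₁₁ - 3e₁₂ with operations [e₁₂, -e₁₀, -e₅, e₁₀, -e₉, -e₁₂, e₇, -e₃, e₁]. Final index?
(6, 5, -4, -1, 4, 6, -7, -9, -4, 6, 3, -3)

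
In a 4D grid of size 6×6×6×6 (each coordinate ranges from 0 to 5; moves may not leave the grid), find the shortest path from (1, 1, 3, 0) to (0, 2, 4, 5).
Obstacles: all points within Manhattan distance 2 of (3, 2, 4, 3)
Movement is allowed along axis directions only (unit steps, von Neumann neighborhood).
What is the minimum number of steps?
8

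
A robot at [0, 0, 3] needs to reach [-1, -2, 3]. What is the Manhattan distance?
3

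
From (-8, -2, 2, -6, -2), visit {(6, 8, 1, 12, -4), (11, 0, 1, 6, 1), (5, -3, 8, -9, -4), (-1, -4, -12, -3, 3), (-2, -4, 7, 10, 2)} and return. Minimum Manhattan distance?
182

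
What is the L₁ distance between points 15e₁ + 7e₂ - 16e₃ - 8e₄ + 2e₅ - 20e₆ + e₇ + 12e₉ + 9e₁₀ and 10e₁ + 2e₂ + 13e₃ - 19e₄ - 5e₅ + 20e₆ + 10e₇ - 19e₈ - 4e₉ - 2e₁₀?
152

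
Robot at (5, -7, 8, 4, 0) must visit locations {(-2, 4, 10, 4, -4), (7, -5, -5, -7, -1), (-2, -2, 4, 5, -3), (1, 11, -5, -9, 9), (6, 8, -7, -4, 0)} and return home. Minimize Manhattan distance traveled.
158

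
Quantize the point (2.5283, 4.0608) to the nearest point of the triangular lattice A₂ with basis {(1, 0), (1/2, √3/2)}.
(2.5, 4.33)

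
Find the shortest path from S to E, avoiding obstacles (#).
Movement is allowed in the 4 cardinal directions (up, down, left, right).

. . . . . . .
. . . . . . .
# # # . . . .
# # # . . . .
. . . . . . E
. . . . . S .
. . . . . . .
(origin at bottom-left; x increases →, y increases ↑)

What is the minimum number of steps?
2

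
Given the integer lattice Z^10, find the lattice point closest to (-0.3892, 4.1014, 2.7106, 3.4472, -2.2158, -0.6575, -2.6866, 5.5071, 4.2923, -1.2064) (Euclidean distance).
(0, 4, 3, 3, -2, -1, -3, 6, 4, -1)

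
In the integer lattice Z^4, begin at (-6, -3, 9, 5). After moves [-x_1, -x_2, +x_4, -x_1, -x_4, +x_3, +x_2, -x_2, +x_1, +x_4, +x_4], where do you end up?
(-7, -4, 10, 7)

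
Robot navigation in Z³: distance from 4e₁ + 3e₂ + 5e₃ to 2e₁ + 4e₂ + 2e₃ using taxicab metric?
6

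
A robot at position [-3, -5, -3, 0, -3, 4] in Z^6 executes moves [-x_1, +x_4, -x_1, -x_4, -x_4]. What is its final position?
(-5, -5, -3, -1, -3, 4)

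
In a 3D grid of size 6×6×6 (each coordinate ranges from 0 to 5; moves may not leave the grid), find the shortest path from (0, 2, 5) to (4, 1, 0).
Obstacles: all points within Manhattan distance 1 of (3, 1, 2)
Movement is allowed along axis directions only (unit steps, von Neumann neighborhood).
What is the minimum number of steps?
10
(one shortest path: (0, 2, 5) → (1, 2, 5) → (2, 2, 5) → (3, 2, 5) → (4, 2, 5) → (4, 2, 4) → (4, 2, 3) → (4, 2, 2) → (4, 2, 1) → (4, 1, 1) → (4, 1, 0))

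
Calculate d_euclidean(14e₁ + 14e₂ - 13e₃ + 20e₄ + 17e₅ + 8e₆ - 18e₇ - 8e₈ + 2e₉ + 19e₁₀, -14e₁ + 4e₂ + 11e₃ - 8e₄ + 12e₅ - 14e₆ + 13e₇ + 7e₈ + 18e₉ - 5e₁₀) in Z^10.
69.0724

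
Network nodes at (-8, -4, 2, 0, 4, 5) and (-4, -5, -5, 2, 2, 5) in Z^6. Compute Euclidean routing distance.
8.60233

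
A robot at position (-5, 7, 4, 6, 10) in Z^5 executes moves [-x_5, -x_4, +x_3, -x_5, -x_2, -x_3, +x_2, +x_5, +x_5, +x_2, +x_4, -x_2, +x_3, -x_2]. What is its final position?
(-5, 6, 5, 6, 10)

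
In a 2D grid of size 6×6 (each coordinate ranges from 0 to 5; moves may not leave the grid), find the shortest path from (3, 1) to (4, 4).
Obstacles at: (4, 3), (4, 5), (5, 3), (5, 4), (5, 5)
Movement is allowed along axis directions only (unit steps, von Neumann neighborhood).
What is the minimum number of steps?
4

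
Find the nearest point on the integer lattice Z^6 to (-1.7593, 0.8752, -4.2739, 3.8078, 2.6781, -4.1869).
(-2, 1, -4, 4, 3, -4)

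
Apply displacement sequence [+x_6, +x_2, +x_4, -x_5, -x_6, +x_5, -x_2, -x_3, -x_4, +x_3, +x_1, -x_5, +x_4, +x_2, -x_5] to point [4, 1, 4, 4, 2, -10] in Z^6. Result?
(5, 2, 4, 5, 0, -10)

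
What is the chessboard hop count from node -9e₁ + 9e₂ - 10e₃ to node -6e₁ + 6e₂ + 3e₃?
13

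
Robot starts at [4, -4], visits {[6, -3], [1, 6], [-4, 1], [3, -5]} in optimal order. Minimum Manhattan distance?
31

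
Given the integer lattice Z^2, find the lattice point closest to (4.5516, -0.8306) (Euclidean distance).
(5, -1)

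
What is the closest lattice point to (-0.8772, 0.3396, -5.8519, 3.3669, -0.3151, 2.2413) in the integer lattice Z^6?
(-1, 0, -6, 3, 0, 2)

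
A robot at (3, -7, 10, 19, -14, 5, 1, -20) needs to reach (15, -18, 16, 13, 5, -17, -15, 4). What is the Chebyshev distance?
24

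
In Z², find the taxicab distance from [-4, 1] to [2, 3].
8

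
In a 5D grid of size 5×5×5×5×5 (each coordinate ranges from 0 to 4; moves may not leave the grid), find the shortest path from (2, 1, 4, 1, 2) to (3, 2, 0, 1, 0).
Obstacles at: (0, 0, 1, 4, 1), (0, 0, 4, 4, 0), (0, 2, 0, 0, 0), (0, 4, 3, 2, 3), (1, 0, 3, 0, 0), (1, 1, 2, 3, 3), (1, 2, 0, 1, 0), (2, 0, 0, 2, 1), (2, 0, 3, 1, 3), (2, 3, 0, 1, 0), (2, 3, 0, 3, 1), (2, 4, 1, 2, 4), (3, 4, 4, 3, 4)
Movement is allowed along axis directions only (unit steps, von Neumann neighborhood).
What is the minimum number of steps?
8
(one shortest path: (2, 1, 4, 1, 2) → (3, 1, 4, 1, 2) → (3, 2, 4, 1, 2) → (3, 2, 3, 1, 2) → (3, 2, 2, 1, 2) → (3, 2, 1, 1, 2) → (3, 2, 0, 1, 2) → (3, 2, 0, 1, 1) → (3, 2, 0, 1, 0))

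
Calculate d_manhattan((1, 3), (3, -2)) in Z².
7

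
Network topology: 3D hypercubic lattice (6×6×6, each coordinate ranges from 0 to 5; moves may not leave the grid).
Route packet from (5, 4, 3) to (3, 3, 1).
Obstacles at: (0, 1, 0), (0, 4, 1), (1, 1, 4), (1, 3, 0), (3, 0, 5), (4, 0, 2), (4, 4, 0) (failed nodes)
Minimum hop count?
5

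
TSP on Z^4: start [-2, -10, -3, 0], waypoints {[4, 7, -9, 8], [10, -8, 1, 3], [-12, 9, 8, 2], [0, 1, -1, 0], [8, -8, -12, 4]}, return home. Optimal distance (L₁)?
150
(one optimal route: (-2, -10, -3, 0) → (10, -8, 1, 3) → (8, -8, -12, 4) → (4, 7, -9, 8) → (-12, 9, 8, 2) → (0, 1, -1, 0) → (-2, -10, -3, 0))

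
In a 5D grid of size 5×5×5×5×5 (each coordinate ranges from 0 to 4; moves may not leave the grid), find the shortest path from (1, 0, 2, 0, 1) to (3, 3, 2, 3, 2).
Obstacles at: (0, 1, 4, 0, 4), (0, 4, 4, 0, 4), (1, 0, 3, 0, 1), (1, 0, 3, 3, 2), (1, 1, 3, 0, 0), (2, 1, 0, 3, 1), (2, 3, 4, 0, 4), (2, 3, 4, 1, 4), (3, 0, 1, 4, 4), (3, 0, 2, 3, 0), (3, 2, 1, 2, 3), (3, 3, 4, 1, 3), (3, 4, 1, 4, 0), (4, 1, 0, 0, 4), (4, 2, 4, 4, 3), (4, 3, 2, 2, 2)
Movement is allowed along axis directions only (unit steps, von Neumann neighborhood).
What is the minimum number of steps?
9
(one shortest path: (1, 0, 2, 0, 1) → (2, 0, 2, 0, 1) → (3, 0, 2, 0, 1) → (3, 1, 2, 0, 1) → (3, 2, 2, 0, 1) → (3, 3, 2, 0, 1) → (3, 3, 2, 1, 1) → (3, 3, 2, 2, 1) → (3, 3, 2, 3, 1) → (3, 3, 2, 3, 2))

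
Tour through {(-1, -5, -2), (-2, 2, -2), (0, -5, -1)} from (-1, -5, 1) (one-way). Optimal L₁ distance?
13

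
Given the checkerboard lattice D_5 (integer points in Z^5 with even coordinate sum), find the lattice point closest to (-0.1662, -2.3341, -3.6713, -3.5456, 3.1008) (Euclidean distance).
(0, -2, -4, -3, 3)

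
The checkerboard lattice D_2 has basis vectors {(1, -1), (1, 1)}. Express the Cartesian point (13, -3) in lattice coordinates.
8b₁ + 5b₂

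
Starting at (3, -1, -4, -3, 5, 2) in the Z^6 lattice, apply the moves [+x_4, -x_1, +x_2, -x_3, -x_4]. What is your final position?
(2, 0, -5, -3, 5, 2)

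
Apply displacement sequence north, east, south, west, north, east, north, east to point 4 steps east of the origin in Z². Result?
(6, 2)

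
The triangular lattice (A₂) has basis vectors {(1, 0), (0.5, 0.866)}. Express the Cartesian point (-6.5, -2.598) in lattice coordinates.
-5b₁ - 3b₂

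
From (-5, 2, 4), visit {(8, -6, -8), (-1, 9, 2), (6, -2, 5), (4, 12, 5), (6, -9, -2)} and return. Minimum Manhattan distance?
98
(one optimal route: (-5, 2, 4) → (8, -6, -8) → (6, -9, -2) → (6, -2, 5) → (4, 12, 5) → (-1, 9, 2) → (-5, 2, 4))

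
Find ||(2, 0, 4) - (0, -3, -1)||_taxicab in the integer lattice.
10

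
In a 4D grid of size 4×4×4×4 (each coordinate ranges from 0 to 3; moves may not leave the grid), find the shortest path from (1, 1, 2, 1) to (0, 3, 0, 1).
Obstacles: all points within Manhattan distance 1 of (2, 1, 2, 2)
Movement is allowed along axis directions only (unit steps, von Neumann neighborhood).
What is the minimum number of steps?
5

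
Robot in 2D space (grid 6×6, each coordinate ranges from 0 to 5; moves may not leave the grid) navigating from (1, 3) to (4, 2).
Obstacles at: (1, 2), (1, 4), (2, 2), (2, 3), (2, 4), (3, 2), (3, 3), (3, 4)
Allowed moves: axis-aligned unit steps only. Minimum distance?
8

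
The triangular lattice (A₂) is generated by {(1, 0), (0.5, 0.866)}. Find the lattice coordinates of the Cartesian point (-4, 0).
-4b₁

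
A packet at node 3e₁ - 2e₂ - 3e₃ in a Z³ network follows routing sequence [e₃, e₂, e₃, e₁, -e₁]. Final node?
(3, -1, -1)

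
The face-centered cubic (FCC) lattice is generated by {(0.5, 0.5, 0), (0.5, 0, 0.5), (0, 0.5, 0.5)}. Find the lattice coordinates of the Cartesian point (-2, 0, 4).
-6b₁ + 2b₂ + 6b₃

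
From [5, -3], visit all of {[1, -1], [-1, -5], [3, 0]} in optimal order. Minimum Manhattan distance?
14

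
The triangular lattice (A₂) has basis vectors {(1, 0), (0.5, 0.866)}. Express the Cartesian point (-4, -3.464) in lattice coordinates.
-2b₁ - 4b₂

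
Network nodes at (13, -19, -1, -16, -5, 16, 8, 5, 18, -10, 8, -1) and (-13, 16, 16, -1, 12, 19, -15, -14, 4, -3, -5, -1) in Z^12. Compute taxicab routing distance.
189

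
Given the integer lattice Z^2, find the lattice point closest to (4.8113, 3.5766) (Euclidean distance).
(5, 4)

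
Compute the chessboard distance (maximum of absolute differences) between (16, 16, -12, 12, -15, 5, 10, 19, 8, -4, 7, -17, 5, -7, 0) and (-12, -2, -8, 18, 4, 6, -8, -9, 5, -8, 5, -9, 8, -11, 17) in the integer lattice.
28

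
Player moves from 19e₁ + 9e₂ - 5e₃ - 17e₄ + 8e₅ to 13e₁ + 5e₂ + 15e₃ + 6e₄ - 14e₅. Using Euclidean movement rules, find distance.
38.2753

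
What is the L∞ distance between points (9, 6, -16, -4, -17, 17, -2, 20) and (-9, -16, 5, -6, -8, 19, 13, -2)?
22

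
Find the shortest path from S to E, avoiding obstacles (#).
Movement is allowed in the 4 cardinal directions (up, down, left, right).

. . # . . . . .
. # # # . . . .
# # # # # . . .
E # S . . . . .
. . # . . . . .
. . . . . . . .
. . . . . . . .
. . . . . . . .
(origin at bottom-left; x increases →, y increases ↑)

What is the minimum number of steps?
8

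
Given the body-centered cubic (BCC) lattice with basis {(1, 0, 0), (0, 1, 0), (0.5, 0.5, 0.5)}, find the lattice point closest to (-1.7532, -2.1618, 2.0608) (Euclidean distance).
(-2, -2, 2)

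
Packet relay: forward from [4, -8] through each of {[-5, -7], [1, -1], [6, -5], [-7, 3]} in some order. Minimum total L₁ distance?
38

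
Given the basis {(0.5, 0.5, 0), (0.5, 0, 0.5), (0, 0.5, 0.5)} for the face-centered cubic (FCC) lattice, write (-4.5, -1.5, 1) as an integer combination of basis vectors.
-7b₁ - 2b₂ + 4b₃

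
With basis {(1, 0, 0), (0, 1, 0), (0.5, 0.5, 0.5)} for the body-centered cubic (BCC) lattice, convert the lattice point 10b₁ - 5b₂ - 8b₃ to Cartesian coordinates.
(6, -9, -4)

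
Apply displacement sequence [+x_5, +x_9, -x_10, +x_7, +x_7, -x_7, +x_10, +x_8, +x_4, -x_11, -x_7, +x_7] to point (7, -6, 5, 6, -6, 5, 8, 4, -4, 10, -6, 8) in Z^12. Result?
(7, -6, 5, 7, -5, 5, 9, 5, -3, 10, -7, 8)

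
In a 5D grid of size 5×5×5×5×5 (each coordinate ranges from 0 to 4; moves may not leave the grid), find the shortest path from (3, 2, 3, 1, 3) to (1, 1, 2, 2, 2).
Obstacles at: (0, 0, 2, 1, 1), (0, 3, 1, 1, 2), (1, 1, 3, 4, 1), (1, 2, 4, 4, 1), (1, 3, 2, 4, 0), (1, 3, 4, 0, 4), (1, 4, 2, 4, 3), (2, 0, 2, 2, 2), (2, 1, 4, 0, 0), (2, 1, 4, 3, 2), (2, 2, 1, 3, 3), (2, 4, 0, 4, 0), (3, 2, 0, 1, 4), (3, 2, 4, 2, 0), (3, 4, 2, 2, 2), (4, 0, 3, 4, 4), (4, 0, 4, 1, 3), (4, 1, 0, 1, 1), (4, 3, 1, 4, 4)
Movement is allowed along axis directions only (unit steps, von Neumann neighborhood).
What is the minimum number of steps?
6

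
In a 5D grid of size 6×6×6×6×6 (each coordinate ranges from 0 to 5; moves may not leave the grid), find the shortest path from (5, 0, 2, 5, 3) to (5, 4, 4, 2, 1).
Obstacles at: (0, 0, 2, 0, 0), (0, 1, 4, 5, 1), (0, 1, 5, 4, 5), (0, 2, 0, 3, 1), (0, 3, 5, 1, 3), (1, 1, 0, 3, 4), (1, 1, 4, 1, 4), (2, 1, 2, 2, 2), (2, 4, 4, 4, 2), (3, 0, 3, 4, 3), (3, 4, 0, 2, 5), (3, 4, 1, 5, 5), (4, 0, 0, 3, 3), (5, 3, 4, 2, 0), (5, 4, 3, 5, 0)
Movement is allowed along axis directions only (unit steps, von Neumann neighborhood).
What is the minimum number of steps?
11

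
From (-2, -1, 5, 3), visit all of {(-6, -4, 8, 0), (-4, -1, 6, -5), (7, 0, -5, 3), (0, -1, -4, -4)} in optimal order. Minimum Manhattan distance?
56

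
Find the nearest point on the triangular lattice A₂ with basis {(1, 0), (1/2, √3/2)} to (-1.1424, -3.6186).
(-1, -3.464)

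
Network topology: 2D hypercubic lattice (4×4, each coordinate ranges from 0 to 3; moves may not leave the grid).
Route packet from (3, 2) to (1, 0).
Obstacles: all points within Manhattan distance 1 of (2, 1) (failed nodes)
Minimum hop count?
8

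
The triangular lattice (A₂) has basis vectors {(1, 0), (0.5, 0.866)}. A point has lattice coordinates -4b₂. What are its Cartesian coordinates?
(-2, -3.464)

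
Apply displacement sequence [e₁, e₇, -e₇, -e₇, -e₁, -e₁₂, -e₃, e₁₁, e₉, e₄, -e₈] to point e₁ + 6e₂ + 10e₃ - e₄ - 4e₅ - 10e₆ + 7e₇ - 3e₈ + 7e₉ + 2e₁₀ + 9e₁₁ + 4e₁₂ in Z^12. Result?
(1, 6, 9, 0, -4, -10, 6, -4, 8, 2, 10, 3)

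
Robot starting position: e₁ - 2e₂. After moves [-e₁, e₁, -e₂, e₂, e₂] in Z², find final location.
(1, -1)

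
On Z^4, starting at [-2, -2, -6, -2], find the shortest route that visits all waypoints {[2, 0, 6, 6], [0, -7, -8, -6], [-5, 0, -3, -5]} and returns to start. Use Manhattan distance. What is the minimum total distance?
84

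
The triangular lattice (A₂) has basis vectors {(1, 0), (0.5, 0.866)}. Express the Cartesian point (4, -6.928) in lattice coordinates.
8b₁ - 8b₂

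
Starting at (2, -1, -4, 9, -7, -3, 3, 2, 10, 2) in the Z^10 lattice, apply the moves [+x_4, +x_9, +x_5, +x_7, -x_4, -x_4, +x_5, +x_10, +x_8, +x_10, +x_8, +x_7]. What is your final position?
(2, -1, -4, 8, -5, -3, 5, 4, 11, 4)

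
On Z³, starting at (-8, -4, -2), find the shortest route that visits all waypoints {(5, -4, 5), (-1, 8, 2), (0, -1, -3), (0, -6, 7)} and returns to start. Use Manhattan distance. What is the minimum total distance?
76
(one optimal route: (-8, -4, -2) → (5, -4, 5) → (0, -6, 7) → (-1, 8, 2) → (0, -1, -3) → (-8, -4, -2))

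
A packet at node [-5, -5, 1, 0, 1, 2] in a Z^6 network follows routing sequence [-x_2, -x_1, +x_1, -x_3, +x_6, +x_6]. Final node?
(-5, -6, 0, 0, 1, 4)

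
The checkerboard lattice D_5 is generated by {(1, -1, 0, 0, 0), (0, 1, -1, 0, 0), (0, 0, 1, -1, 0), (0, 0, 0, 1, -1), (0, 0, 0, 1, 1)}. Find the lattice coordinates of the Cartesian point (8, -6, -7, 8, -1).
8b₁ + 2b₂ - 5b₃ + 2b₄ + b₅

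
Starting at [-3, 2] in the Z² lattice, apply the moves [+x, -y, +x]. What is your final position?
(-1, 1)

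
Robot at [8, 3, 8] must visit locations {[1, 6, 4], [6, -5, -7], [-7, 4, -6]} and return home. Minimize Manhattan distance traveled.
82
(one optimal route: (8, 3, 8) → (1, 6, 4) → (-7, 4, -6) → (6, -5, -7) → (8, 3, 8))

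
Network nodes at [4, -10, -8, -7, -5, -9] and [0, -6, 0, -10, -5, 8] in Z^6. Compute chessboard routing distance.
17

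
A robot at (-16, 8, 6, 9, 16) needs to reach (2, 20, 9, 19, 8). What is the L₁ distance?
51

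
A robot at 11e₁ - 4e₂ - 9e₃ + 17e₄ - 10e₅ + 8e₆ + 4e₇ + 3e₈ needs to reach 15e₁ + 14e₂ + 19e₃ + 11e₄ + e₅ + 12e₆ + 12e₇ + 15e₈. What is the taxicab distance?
91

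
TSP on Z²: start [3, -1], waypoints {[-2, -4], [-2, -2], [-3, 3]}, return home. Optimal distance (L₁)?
26
(one optimal route: (3, -1) → (-2, -4) → (-2, -2) → (-3, 3) → (3, -1))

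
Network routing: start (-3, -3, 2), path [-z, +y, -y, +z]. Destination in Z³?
(-3, -3, 2)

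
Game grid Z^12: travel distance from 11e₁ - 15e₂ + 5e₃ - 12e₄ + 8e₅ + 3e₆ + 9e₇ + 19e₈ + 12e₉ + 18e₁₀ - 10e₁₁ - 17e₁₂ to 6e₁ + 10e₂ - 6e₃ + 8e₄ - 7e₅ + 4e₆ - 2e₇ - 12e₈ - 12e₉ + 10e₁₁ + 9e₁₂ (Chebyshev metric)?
31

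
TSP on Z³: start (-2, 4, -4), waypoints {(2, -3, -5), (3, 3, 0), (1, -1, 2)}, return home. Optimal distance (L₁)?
40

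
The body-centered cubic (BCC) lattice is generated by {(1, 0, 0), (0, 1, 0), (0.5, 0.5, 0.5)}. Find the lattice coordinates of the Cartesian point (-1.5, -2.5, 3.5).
-5b₁ - 6b₂ + 7b₃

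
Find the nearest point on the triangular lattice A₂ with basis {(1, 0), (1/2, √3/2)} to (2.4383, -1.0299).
(2.5, -0.866)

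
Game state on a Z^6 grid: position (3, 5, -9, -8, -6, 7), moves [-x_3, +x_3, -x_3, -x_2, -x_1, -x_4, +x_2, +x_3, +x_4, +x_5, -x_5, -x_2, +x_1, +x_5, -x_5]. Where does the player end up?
(3, 4, -9, -8, -6, 7)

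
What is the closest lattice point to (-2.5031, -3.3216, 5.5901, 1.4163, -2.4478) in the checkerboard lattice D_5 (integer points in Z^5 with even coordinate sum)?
(-2, -3, 6, 1, -2)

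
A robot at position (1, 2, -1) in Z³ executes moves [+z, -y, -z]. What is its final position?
(1, 1, -1)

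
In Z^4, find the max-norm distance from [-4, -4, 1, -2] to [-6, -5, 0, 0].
2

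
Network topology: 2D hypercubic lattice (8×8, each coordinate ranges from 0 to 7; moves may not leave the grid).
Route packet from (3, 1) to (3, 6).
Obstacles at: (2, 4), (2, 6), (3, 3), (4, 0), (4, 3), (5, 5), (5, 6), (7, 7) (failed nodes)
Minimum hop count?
9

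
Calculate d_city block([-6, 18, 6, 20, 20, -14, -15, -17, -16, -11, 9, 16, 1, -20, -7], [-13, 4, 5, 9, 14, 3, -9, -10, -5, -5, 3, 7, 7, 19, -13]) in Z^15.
152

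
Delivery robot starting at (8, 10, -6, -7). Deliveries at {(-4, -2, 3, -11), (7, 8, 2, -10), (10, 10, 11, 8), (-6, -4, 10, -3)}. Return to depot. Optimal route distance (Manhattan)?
132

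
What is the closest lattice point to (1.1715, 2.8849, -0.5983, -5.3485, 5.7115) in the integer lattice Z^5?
(1, 3, -1, -5, 6)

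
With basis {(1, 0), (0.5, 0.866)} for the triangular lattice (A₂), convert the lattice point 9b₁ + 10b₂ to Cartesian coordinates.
(14, 8.66)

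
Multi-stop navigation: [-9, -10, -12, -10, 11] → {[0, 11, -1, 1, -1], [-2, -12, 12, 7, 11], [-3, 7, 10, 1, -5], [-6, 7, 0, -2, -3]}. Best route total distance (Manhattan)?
128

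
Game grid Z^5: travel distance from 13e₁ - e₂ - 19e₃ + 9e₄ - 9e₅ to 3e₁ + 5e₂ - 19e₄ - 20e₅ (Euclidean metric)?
37.4433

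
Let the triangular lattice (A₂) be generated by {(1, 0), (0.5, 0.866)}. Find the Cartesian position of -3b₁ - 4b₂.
(-5, -3.464)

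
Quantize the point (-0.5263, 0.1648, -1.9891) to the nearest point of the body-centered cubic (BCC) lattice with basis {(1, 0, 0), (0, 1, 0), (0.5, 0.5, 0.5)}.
(-1, 0, -2)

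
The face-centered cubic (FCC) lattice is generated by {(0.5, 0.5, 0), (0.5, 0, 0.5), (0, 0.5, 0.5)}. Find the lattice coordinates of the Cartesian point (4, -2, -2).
4b₁ + 4b₂ - 8b₃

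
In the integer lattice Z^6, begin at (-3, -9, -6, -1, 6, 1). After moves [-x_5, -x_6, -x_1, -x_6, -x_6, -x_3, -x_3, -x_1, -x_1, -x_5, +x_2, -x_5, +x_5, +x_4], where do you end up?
(-6, -8, -8, 0, 4, -2)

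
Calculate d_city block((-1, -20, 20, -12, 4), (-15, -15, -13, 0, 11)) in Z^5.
71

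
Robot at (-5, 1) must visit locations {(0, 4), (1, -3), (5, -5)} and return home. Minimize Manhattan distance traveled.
38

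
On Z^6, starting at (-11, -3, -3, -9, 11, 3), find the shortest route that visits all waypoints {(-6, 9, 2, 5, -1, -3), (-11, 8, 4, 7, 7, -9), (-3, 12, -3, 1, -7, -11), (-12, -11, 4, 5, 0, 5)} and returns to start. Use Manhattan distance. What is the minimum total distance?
200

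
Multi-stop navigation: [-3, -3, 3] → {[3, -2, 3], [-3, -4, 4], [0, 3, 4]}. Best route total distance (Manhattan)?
20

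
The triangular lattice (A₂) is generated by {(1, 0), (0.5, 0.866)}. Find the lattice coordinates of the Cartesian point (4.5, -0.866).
5b₁ - b₂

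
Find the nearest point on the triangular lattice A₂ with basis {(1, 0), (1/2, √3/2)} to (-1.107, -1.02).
(-1.5, -0.866)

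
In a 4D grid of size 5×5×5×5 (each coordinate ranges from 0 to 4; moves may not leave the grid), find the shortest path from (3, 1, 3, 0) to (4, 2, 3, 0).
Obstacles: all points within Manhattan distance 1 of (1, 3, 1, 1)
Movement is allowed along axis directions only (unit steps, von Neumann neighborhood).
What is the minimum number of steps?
2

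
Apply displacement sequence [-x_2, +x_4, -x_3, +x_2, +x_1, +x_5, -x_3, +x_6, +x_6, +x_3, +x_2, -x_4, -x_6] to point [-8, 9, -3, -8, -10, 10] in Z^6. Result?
(-7, 10, -4, -8, -9, 11)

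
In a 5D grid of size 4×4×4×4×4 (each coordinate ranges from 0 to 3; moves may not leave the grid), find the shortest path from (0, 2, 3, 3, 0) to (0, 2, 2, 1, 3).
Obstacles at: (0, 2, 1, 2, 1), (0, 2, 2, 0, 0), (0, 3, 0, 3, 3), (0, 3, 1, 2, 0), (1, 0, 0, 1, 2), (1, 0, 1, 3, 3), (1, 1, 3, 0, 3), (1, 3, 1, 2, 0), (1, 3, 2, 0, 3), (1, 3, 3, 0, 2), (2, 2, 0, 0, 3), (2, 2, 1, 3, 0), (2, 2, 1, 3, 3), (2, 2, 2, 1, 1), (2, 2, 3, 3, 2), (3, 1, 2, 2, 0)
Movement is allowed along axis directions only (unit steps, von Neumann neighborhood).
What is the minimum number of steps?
6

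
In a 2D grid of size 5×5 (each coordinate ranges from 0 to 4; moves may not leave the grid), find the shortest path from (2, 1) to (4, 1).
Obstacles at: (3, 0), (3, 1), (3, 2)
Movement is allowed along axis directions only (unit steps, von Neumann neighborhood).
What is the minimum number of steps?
6
(one shortest path: (2, 1) → (2, 2) → (2, 3) → (3, 3) → (4, 3) → (4, 2) → (4, 1))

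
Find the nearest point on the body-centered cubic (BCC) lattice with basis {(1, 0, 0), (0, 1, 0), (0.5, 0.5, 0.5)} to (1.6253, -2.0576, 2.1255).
(2, -2, 2)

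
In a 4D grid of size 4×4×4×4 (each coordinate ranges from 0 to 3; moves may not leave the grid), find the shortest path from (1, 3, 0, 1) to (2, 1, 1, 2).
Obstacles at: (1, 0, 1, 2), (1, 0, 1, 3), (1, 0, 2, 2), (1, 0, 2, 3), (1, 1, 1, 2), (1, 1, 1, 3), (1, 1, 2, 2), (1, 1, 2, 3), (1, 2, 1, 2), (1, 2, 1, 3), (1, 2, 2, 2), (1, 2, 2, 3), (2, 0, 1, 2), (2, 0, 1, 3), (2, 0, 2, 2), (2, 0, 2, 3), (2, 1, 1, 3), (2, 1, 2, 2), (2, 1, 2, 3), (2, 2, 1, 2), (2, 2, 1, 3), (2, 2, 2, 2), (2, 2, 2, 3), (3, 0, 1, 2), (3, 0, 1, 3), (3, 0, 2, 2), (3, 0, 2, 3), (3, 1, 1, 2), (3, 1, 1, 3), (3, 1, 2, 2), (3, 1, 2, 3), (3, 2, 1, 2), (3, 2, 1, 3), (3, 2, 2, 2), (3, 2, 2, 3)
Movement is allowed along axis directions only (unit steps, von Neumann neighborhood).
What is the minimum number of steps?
5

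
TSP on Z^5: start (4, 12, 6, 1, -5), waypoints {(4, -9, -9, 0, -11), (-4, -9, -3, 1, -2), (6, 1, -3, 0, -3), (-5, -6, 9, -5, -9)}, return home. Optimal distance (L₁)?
144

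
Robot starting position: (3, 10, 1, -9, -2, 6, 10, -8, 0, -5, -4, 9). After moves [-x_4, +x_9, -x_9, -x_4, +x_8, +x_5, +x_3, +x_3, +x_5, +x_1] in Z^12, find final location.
(4, 10, 3, -11, 0, 6, 10, -7, 0, -5, -4, 9)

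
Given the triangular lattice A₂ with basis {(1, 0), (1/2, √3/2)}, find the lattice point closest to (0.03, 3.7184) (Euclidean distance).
(0, 3.464)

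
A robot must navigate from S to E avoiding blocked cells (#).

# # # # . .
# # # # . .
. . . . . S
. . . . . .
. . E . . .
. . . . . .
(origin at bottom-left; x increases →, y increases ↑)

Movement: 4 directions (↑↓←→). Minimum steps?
5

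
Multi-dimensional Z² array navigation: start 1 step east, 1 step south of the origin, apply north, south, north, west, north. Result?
(0, 1)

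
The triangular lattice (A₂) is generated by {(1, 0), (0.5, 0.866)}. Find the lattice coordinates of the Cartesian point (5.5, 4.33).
3b₁ + 5b₂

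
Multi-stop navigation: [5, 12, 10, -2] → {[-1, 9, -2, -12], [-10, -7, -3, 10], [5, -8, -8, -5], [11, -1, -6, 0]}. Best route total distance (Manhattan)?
125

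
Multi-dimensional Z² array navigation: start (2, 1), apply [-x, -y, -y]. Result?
(1, -1)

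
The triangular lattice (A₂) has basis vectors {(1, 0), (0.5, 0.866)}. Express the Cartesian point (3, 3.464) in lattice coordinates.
b₁ + 4b₂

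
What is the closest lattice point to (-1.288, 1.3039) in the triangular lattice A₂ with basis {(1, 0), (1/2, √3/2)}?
(-1.5, 0.866)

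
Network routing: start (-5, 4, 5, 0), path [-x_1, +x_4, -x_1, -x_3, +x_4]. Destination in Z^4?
(-7, 4, 4, 2)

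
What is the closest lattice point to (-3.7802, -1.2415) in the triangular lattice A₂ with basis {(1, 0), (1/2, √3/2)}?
(-3.5, -0.866)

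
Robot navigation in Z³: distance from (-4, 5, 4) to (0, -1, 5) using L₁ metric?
11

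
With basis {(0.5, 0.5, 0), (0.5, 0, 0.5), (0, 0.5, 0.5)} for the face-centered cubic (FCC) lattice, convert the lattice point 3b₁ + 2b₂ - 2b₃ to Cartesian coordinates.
(2.5, 0.5, 0)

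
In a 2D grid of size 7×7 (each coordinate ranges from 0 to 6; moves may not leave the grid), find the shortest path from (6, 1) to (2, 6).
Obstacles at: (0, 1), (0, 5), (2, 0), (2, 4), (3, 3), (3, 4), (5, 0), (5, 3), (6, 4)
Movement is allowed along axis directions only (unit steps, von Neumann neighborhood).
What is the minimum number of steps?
9
(one shortest path: (6, 1) → (5, 1) → (4, 1) → (4, 2) → (4, 3) → (4, 4) → (4, 5) → (3, 5) → (2, 5) → (2, 6))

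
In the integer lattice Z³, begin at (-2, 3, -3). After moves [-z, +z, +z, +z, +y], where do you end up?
(-2, 4, -1)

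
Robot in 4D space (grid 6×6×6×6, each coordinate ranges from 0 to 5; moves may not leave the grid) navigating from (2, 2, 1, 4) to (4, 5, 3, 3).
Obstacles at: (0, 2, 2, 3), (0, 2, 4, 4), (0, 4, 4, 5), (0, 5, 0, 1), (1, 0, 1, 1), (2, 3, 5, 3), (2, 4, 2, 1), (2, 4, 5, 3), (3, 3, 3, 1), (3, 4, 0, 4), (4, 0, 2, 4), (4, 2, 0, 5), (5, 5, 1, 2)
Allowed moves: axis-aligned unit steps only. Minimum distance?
8
(one shortest path: (2, 2, 1, 4) → (3, 2, 1, 4) → (4, 2, 1, 4) → (4, 3, 1, 4) → (4, 4, 1, 4) → (4, 5, 1, 4) → (4, 5, 2, 4) → (4, 5, 3, 4) → (4, 5, 3, 3))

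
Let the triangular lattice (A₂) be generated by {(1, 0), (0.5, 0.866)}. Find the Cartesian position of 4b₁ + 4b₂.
(6, 3.464)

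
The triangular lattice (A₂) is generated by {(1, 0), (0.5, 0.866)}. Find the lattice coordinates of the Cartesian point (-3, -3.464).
-b₁ - 4b₂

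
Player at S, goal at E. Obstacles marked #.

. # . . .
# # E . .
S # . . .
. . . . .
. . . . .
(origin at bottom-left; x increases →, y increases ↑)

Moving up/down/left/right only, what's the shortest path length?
5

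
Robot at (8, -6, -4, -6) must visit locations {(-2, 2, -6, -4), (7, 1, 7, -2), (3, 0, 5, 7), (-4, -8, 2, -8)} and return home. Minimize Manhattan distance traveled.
114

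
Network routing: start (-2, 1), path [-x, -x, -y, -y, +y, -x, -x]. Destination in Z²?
(-6, 0)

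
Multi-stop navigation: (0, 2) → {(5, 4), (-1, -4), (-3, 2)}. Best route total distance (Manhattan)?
25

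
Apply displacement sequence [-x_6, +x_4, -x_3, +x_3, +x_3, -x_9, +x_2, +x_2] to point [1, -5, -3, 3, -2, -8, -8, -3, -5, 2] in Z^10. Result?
(1, -3, -2, 4, -2, -9, -8, -3, -6, 2)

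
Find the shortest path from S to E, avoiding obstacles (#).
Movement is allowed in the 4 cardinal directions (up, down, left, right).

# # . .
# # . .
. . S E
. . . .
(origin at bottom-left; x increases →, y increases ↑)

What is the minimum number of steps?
1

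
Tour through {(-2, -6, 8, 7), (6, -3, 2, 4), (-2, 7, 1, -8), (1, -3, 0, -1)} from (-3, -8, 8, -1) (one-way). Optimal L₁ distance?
64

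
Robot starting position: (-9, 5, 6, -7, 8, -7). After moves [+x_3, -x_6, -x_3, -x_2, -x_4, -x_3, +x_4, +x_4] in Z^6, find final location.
(-9, 4, 5, -6, 8, -8)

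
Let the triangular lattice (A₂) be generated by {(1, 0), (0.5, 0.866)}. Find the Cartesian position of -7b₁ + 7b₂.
(-3.5, 6.062)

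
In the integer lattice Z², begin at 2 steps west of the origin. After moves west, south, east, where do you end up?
(-2, -1)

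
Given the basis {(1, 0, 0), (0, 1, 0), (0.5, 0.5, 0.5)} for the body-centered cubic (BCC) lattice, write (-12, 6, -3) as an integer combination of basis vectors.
-9b₁ + 9b₂ - 6b₃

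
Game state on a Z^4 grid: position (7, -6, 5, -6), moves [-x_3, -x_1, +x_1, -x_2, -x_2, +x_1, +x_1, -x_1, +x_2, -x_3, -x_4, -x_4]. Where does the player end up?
(8, -7, 3, -8)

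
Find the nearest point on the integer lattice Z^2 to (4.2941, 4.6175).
(4, 5)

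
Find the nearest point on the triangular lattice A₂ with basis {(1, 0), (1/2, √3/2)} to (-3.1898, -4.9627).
(-3, -5.196)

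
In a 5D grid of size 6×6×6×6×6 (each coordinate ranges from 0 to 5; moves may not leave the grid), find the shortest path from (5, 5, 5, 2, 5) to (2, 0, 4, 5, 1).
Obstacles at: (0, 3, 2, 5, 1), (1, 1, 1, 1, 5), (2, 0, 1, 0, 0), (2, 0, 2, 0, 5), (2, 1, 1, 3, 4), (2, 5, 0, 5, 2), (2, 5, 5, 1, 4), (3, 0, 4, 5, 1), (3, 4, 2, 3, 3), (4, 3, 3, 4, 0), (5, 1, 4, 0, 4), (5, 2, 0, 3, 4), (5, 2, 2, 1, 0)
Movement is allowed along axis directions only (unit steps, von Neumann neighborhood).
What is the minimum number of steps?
16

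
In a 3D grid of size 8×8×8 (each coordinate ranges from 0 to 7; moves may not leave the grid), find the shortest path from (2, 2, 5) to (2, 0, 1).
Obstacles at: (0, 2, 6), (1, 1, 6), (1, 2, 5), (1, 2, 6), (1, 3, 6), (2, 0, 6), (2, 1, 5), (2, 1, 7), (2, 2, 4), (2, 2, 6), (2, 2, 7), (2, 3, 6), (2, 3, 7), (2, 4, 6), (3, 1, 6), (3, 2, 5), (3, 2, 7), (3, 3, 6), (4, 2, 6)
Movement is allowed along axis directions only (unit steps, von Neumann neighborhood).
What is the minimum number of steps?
8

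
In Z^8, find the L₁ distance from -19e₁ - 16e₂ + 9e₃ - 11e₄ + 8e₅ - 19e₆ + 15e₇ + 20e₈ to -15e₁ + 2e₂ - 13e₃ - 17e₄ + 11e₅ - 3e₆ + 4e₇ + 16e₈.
84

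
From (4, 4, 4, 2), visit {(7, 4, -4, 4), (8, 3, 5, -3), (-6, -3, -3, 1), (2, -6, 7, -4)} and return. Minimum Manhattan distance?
92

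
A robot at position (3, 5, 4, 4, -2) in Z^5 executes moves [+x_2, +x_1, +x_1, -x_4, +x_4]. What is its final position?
(5, 6, 4, 4, -2)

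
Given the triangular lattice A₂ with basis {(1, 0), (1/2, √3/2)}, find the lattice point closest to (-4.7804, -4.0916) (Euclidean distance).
(-4.5, -4.33)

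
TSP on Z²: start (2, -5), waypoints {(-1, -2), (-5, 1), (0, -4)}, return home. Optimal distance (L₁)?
26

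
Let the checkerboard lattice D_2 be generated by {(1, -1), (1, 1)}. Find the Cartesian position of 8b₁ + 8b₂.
(16, 0)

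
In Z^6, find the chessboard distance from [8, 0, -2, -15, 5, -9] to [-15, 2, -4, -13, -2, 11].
23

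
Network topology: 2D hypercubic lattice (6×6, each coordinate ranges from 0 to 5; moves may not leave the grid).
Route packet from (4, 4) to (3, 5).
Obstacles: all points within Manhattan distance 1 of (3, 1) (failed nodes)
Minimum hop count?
2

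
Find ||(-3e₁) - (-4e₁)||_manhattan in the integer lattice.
1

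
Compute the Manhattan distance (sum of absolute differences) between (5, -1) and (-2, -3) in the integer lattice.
9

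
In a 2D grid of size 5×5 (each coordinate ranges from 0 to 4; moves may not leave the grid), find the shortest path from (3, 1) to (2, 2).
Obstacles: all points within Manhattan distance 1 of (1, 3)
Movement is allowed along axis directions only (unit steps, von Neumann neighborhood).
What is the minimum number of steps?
2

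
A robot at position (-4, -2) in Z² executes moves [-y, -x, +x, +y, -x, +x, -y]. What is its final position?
(-4, -3)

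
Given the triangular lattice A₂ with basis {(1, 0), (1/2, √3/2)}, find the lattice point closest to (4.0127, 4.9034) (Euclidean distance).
(4, 5.196)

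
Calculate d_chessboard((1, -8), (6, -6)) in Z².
5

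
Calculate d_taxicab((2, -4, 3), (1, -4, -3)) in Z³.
7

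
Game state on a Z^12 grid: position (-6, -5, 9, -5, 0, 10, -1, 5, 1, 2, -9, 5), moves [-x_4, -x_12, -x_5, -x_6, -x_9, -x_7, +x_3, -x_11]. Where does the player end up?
(-6, -5, 10, -6, -1, 9, -2, 5, 0, 2, -10, 4)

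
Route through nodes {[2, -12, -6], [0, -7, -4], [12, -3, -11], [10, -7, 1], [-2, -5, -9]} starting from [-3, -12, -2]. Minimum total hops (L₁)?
63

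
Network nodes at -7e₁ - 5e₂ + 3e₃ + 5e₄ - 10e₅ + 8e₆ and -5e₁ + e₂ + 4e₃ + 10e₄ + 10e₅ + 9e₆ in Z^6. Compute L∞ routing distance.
20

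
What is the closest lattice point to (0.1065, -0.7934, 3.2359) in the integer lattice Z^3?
(0, -1, 3)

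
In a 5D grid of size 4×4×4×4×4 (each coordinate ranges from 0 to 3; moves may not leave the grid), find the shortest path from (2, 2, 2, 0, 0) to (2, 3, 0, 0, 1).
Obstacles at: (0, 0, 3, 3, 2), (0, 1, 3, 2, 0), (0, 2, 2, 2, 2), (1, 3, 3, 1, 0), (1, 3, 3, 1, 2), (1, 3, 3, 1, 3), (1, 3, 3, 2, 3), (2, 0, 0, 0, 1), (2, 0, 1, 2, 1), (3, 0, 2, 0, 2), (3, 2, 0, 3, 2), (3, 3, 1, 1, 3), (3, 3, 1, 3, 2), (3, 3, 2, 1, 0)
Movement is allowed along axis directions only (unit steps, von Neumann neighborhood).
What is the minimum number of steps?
4
(one shortest path: (2, 2, 2, 0, 0) → (2, 3, 2, 0, 0) → (2, 3, 1, 0, 0) → (2, 3, 0, 0, 0) → (2, 3, 0, 0, 1))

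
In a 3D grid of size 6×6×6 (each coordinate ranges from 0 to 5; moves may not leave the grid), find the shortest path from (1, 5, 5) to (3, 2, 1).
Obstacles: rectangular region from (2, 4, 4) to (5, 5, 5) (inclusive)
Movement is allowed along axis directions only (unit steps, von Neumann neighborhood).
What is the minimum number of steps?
9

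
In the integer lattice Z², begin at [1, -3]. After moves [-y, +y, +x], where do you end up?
(2, -3)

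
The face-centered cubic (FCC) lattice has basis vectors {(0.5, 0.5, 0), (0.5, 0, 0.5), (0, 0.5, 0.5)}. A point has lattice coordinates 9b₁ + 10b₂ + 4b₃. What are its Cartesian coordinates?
(9.5, 6.5, 7)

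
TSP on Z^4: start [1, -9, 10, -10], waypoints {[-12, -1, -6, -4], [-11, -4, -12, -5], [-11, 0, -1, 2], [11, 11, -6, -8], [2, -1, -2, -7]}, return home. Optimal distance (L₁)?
164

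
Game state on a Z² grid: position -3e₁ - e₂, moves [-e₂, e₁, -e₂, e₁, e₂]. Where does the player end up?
(-1, -2)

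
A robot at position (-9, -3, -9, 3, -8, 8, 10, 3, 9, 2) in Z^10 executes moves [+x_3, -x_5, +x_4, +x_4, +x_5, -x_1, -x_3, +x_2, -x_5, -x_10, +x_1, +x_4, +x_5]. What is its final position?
(-9, -2, -9, 6, -8, 8, 10, 3, 9, 1)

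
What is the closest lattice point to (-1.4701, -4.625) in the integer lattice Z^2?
(-1, -5)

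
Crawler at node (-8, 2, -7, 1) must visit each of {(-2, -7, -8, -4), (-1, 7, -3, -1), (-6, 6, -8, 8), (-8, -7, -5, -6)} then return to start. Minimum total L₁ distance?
86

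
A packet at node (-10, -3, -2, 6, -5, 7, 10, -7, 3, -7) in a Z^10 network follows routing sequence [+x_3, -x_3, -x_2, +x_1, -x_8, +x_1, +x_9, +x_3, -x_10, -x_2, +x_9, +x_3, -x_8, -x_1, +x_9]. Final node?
(-9, -5, 0, 6, -5, 7, 10, -9, 6, -8)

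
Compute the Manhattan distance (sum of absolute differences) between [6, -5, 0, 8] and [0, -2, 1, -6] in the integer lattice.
24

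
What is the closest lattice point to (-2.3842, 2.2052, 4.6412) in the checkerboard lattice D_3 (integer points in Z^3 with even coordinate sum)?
(-3, 2, 5)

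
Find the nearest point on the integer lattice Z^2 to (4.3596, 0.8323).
(4, 1)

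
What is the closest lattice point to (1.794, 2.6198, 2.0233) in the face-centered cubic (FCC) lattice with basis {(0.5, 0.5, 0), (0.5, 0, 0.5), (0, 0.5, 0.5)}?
(1.5, 2.5, 2)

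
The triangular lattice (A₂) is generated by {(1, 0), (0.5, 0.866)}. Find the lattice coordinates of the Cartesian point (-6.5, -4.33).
-4b₁ - 5b₂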